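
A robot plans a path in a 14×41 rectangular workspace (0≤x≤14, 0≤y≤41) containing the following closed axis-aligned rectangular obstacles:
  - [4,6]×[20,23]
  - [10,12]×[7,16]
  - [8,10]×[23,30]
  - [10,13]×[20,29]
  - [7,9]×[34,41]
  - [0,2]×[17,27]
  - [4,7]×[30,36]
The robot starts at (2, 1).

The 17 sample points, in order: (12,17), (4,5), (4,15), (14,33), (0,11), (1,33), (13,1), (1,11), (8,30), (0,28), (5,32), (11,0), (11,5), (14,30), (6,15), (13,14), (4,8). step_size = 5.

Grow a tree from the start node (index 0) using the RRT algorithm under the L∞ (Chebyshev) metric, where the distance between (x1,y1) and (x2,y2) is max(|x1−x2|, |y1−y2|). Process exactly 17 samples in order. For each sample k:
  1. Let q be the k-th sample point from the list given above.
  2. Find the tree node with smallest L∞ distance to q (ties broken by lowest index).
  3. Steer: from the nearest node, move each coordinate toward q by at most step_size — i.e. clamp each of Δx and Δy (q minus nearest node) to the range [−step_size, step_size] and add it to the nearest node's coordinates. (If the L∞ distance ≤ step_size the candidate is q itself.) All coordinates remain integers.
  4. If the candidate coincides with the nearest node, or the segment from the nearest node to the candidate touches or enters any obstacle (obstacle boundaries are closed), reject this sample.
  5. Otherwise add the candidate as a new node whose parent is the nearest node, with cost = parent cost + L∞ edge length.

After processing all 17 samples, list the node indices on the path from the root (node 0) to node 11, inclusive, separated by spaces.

1. q=(12,17) nearest=0 d=16 new=(7,6) → add node 1 parent=0 cost=5
2. q=(4,5) nearest=1 d=3 new=(4,5) → add node 2 parent=1 cost=8
3. q=(4,15) nearest=1 d=9 new=(4,11) → add node 3 parent=1 cost=10
4. q=(14,33) nearest=3 d=22 new=(9,16) → add node 4 parent=3 cost=15
5. q=(0,11) nearest=3 d=4 new=(0,11) → add node 5 parent=3 cost=14
6. q=(1,33) nearest=4 d=17 new=(4,21) → blocked by [4,6]×[20,23], reject
7. q=(13,1) nearest=1 d=6 new=(12,1) → add node 6 parent=1 cost=10
8. q=(1,11) nearest=5 d=1 new=(1,11) → add node 7 parent=5 cost=15
9. q=(8,30) nearest=4 d=14 new=(8,21) → add node 8 parent=4 cost=20
10. q=(0,28) nearest=8 d=8 new=(3,26) → blocked by [4,6]×[20,23], reject
11. q=(5,32) nearest=8 d=11 new=(5,26) → add node 9 parent=8 cost=25
12. q=(11,0) nearest=6 d=1 new=(11,0) → add node 10 parent=6 cost=11
13. q=(11,5) nearest=1 d=4 new=(11,5) → add node 11 parent=1 cost=9
14. q=(14,30) nearest=8 d=9 new=(13,26) → blocked by [8,10]×[23,30], reject
15. q=(6,15) nearest=4 d=3 new=(6,15) → add node 12 parent=4 cost=18
16. q=(13,14) nearest=4 d=4 new=(13,14) → blocked by [10,12]×[7,16], reject
17. q=(4,8) nearest=1 d=3 new=(4,8) → add node 13 parent=1 cost=8

Path: 0 1 11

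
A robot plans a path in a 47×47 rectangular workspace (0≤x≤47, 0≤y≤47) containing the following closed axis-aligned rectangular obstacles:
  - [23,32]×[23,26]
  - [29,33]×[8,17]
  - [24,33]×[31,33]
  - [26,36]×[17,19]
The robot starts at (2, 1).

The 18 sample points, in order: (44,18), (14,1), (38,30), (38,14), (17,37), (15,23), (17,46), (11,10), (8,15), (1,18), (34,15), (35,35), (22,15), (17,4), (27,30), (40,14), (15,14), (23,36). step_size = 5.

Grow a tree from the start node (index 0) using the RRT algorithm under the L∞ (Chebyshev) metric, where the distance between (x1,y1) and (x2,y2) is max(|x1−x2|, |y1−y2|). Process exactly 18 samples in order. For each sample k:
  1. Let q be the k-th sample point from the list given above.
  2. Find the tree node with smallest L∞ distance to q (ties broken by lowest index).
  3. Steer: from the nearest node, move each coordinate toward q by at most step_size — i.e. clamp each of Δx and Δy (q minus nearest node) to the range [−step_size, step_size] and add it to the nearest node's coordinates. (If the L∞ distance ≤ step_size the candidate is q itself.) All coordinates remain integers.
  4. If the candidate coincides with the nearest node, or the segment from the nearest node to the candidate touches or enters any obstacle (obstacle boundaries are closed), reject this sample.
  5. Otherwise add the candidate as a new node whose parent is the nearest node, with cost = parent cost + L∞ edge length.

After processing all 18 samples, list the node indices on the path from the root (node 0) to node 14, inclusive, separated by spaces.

1. q=(44,18) nearest=0 d=42 new=(7,6) → add node 1 parent=0 cost=5
2. q=(14,1) nearest=1 d=7 new=(12,1) → add node 2 parent=1 cost=10
3. q=(38,30) nearest=2 d=29 new=(17,6) → add node 3 parent=2 cost=15
4. q=(38,14) nearest=3 d=21 new=(22,11) → add node 4 parent=3 cost=20
5. q=(17,37) nearest=4 d=26 new=(17,16) → add node 5 parent=4 cost=25
6. q=(15,23) nearest=5 d=7 new=(15,21) → add node 6 parent=5 cost=30
7. q=(17,46) nearest=6 d=25 new=(17,26) → add node 7 parent=6 cost=35
8. q=(11,10) nearest=1 d=4 new=(11,10) → add node 8 parent=1 cost=9
9. q=(8,15) nearest=8 d=5 new=(8,15) → add node 9 parent=8 cost=14
10. q=(1,18) nearest=9 d=7 new=(3,18) → add node 10 parent=9 cost=19
11. q=(34,15) nearest=4 d=12 new=(27,15) → add node 11 parent=4 cost=25
12. q=(35,35) nearest=7 d=18 new=(22,31) → add node 12 parent=7 cost=40
13. q=(22,15) nearest=4 d=4 new=(22,15) → add node 13 parent=4 cost=24
14. q=(17,4) nearest=3 d=2 new=(17,4) → add node 14 parent=3 cost=17
15. q=(27,30) nearest=12 d=5 new=(27,30) → add node 15 parent=12 cost=45
16. q=(40,14) nearest=11 d=13 new=(32,14) → blocked by [29,33]×[8,17], reject
17. q=(15,14) nearest=5 d=2 new=(15,14) → add node 16 parent=5 cost=27
18. q=(23,36) nearest=12 d=5 new=(23,36) → add node 17 parent=12 cost=45

Path: 0 1 2 3 14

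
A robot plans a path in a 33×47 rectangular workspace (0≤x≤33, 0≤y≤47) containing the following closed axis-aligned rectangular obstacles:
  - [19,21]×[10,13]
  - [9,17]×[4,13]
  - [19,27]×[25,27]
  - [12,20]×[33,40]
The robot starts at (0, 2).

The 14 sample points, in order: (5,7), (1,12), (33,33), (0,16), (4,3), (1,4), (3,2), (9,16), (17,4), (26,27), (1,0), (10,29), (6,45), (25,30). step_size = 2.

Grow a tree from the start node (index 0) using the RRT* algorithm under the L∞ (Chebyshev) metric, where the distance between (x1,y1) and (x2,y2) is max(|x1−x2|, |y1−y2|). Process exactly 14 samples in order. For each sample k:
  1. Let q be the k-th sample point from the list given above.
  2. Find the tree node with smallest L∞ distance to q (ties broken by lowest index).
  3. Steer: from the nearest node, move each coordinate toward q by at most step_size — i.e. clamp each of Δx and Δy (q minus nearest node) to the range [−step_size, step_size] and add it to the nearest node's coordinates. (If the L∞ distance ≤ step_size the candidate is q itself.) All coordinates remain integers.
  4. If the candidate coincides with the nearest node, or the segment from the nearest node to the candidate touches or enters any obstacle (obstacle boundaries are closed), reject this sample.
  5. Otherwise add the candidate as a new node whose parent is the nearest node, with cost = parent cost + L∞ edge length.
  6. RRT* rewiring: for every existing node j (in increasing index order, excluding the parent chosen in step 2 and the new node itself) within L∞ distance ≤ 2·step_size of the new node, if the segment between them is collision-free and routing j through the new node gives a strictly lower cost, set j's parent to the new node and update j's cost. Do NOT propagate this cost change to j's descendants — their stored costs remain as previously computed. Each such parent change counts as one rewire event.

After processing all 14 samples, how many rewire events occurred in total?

Rewire events: 1

1. q=(5,7) nearest=0 d=5 new=(2,4) → add node 1 parent=0 cost=2
2. q=(1,12) nearest=1 d=8 new=(1,6) → add node 2 parent=1 cost=4
3. q=(33,33) nearest=1 d=31 new=(4,6) → add node 3 parent=1 cost=4
4. q=(0,16) nearest=2 d=10 new=(0,8) → add node 4 parent=2 cost=6
5. q=(4,3) nearest=1 d=2 new=(4,3) → add node 5 parent=1 cost=4
6. q=(1,4) nearest=1 d=1 new=(1,4) → add node 6 parent=1 cost=3
7. q=(3,2) nearest=5 d=1 new=(3,2) → add node 7 parent=5 cost=5
8. q=(9,16) nearest=4 d=9 new=(2,10) → add node 8 parent=4 cost=8
9. q=(17,4) nearest=3 d=13 new=(6,4) → add node 9 parent=3 cost=6
10. q=(26,27) nearest=3 d=22 new=(6,8) → add node 10 parent=3 cost=6
11. q=(1,0) nearest=0 d=2 new=(1,0) → add node 11 parent=0 cost=2; rewire 7→11 (4<5)
12. q=(10,29) nearest=8 d=19 new=(4,12) → add node 12 parent=8 cost=10
13. q=(6,45) nearest=12 d=33 new=(6,14) → add node 13 parent=12 cost=12
14. q=(25,30) nearest=13 d=19 new=(8,16) → add node 14 parent=13 cost=14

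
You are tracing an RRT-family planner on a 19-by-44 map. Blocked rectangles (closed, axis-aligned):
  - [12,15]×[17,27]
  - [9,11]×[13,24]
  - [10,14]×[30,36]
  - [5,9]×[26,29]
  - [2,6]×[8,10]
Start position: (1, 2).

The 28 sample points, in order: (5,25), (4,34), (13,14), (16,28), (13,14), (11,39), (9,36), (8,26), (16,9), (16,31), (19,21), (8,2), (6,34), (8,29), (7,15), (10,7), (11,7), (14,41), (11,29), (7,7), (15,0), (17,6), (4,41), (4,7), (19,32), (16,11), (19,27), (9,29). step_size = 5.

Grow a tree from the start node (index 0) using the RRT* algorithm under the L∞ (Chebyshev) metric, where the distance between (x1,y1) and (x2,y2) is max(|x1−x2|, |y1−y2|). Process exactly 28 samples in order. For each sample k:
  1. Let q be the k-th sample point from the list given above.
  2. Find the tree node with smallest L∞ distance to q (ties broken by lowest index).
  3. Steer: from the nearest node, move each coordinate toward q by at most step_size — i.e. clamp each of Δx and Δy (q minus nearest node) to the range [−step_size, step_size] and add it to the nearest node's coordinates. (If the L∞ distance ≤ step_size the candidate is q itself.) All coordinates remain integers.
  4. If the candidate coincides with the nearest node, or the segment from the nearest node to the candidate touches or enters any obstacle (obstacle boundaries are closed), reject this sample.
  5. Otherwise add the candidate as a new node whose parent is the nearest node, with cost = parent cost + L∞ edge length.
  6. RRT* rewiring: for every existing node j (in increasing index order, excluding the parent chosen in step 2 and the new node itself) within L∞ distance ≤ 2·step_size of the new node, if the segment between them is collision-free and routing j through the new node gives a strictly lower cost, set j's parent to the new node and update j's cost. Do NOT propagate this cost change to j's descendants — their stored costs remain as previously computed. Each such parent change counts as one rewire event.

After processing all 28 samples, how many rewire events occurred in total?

Rewire events: 3

1. q=(5,25) nearest=0 d=23 new=(5,7) → add node 1 parent=0 cost=5
2. q=(4,34) nearest=1 d=27 new=(4,12) → blocked by [2,6]×[8,10], reject
3. q=(13,14) nearest=1 d=8 new=(10,12) → blocked by [2,6]×[8,10], reject
4. q=(16,28) nearest=1 d=21 new=(10,12) → blocked by [2,6]×[8,10], reject
5. q=(13,14) nearest=1 d=8 new=(10,12) → blocked by [2,6]×[8,10], reject
6. q=(11,39) nearest=1 d=32 new=(10,12) → blocked by [2,6]×[8,10], reject
7. q=(9,36) nearest=1 d=29 new=(9,12) → blocked by [2,6]×[8,10], reject
8. q=(8,26) nearest=1 d=19 new=(8,12) → blocked by [2,6]×[8,10], reject
9. q=(16,9) nearest=1 d=11 new=(10,9) → add node 2 parent=1 cost=10
10. q=(16,31) nearest=2 d=22 new=(15,14) → add node 3 parent=2 cost=15
11. q=(19,21) nearest=3 d=7 new=(19,19) → add node 4 parent=3 cost=20
12. q=(8,2) nearest=1 d=5 new=(8,2) → add node 5 parent=1 cost=10
13. q=(6,34) nearest=4 d=15 new=(14,24) → blocked by [12,15]×[17,27], reject
14. q=(8,29) nearest=4 d=11 new=(14,24) → blocked by [12,15]×[17,27], reject
15. q=(7,15) nearest=2 d=6 new=(7,14) → add node 6 parent=2 cost=15
16. q=(10,7) nearest=2 d=2 new=(10,7) → add node 7 parent=2 cost=12
17. q=(11,7) nearest=7 d=1 new=(11,7) → add node 8 parent=7 cost=13
18. q=(14,41) nearest=4 d=22 new=(14,24) → blocked by [12,15]×[17,27], reject
19. q=(11,29) nearest=4 d=10 new=(14,24) → blocked by [12,15]×[17,27], reject
20. q=(7,7) nearest=1 d=2 new=(7,7) → add node 9 parent=1 cost=7; rewire 6→9 (14<15); rewire 7→9 (10<12); rewire 8→9 (11<13)
21. q=(15,0) nearest=5 d=7 new=(13,0) → add node 10 parent=5 cost=15
22. q=(17,6) nearest=8 d=6 new=(16,6) → add node 11 parent=8 cost=16
23. q=(4,41) nearest=4 d=22 new=(14,24) → blocked by [12,15]×[17,27], reject
24. q=(4,7) nearest=1 d=1 new=(4,7) → add node 12 parent=1 cost=6
25. q=(19,32) nearest=4 d=13 new=(19,24) → add node 13 parent=4 cost=25
26. q=(16,11) nearest=3 d=3 new=(16,11) → add node 14 parent=3 cost=18
27. q=(19,27) nearest=13 d=3 new=(19,27) → add node 15 parent=13 cost=28
28. q=(9,29) nearest=4 d=10 new=(14,24) → blocked by [12,15]×[17,27], reject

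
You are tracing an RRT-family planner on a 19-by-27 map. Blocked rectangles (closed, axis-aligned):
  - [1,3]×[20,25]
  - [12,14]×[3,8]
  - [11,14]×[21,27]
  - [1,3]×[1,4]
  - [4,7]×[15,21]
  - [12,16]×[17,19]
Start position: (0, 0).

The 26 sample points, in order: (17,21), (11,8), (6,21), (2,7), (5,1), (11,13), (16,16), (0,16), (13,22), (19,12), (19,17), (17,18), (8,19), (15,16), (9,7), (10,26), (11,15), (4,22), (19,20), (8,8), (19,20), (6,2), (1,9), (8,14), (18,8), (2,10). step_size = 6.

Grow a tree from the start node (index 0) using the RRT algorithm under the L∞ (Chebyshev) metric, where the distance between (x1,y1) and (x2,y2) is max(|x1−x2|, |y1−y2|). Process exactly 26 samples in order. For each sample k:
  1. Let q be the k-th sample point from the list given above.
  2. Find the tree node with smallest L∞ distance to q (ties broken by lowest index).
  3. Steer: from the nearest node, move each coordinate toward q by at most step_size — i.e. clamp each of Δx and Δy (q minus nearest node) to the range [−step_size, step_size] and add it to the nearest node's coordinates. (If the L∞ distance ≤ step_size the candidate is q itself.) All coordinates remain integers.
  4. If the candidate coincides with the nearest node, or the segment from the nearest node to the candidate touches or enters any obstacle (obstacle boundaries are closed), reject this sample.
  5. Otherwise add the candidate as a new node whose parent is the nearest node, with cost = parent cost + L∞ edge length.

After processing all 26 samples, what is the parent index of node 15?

Parent of node 15: 5

1. q=(17,21) nearest=0 d=21 new=(6,6) → blocked by [1,3]×[1,4], reject
2. q=(11,8) nearest=0 d=11 new=(6,6) → blocked by [1,3]×[1,4], reject
3. q=(6,21) nearest=0 d=21 new=(6,6) → blocked by [1,3]×[1,4], reject
4. q=(2,7) nearest=0 d=7 new=(2,6) → blocked by [1,3]×[1,4], reject
5. q=(5,1) nearest=0 d=5 new=(5,1) → add node 1 parent=0 cost=5
6. q=(11,13) nearest=1 d=12 new=(11,7) → add node 2 parent=1 cost=11
7. q=(16,16) nearest=2 d=9 new=(16,13) → add node 3 parent=2 cost=17
8. q=(0,16) nearest=2 d=11 new=(5,13) → add node 4 parent=2 cost=17
9. q=(13,22) nearest=3 d=9 new=(13,19) → blocked by [12,16]×[17,19], reject
10. q=(19,12) nearest=3 d=3 new=(19,12) → add node 5 parent=3 cost=20
11. q=(19,17) nearest=3 d=4 new=(19,17) → add node 6 parent=3 cost=21
12. q=(17,18) nearest=6 d=2 new=(17,18) → add node 7 parent=6 cost=23
13. q=(8,19) nearest=4 d=6 new=(8,19) → blocked by [4,7]×[15,21], reject
14. q=(15,16) nearest=7 d=2 new=(15,16) → blocked by [12,16]×[17,19], reject
15. q=(9,7) nearest=2 d=2 new=(9,7) → add node 8 parent=2 cost=13
16. q=(10,26) nearest=7 d=8 new=(11,24) → blocked by [11,14]×[21,27], reject
17. q=(11,15) nearest=3 d=5 new=(11,15) → add node 9 parent=3 cost=22
18. q=(4,22) nearest=9 d=7 new=(5,21) → blocked by [4,7]×[15,21], reject
19. q=(19,20) nearest=7 d=2 new=(19,20) → add node 10 parent=7 cost=25
20. q=(8,8) nearest=8 d=1 new=(8,8) → add node 11 parent=8 cost=14
21. q=(19,20) nearest=10 d=0 → coincident, reject
22. q=(6,2) nearest=1 d=1 new=(6,2) → add node 12 parent=1 cost=6
23. q=(1,9) nearest=4 d=4 new=(1,9) → add node 13 parent=4 cost=21
24. q=(8,14) nearest=4 d=3 new=(8,14) → add node 14 parent=4 cost=20
25. q=(18,8) nearest=5 d=4 new=(18,8) → add node 15 parent=5 cost=24
26. q=(2,10) nearest=13 d=1 new=(2,10) → add node 16 parent=13 cost=22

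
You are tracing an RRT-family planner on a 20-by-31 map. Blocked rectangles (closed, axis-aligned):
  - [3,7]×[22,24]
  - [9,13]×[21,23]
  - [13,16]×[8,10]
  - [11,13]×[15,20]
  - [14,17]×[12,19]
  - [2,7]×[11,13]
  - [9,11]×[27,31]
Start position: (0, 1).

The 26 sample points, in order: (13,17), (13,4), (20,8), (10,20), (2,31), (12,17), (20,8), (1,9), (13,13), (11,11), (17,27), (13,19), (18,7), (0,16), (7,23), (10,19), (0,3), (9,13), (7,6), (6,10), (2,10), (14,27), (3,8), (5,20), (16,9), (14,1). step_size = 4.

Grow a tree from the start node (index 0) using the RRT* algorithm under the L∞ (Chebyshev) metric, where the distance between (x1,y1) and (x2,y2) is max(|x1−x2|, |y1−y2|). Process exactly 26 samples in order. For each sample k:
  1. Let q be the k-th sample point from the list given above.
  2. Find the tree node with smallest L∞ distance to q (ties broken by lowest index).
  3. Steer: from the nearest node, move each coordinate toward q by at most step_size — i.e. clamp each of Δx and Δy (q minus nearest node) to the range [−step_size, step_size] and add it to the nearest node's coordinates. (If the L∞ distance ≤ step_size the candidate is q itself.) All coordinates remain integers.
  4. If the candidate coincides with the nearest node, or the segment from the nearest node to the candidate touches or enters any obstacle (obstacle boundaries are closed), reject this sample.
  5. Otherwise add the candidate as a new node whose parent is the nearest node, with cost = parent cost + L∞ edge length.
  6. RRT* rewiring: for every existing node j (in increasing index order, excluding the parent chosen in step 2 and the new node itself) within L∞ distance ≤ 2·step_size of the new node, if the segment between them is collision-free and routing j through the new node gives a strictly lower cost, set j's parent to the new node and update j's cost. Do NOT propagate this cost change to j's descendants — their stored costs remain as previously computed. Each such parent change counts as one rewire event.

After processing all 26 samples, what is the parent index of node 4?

Parent of node 4: 3

1. q=(13,17) nearest=0 d=16 new=(4,5) → add node 1 parent=0 cost=4
2. q=(13,4) nearest=1 d=9 new=(8,4) → add node 2 parent=1 cost=8
3. q=(20,8) nearest=2 d=12 new=(12,8) → add node 3 parent=2 cost=12
4. q=(10,20) nearest=3 d=12 new=(10,12) → add node 4 parent=3 cost=16
5. q=(2,31) nearest=4 d=19 new=(6,16) → add node 5 parent=4 cost=20
6. q=(12,17) nearest=4 d=5 new=(12,16) → blocked by [11,13]×[15,20], reject
7. q=(20,8) nearest=3 d=8 new=(16,8) → blocked by [13,16]×[8,10], reject
8. q=(1,9) nearest=1 d=4 new=(1,9) → add node 6 parent=1 cost=8
9. q=(13,13) nearest=4 d=3 new=(13,13) → add node 7 parent=4 cost=19
10. q=(11,11) nearest=4 d=1 new=(11,11) → add node 8 parent=4 cost=17
11. q=(17,27) nearest=5 d=11 new=(10,20) → add node 9 parent=5 cost=24
12. q=(13,19) nearest=9 d=3 new=(13,19) → blocked by [11,13]×[15,20], reject
13. q=(18,7) nearest=3 d=6 new=(16,7) → add node 10 parent=3 cost=16
14. q=(0,16) nearest=5 d=6 new=(2,16) → add node 11 parent=5 cost=24
15. q=(7,23) nearest=9 d=3 new=(7,23) → blocked by [3,7]×[22,24], reject
16. q=(10,19) nearest=9 d=1 new=(10,19) → add node 12 parent=9 cost=25
17. q=(0,3) nearest=0 d=2 new=(0,3) → add node 13 parent=0 cost=2
18. q=(9,13) nearest=4 d=1 new=(9,13) → add node 14 parent=4 cost=17; rewire 12→14 (23<25)
19. q=(7,6) nearest=2 d=2 new=(7,6) → add node 15 parent=2 cost=10; rewire 7→15 (17<19); rewire 8→15 (15<17)
20. q=(6,10) nearest=14 d=3 new=(6,10) → blocked by [2,7]×[11,13], reject
21. q=(2,10) nearest=6 d=1 new=(2,10) → add node 16 parent=6 cost=9
22. q=(14,27) nearest=9 d=7 new=(14,24) → blocked by [9,13]×[21,23], reject
23. q=(3,8) nearest=6 d=2 new=(3,8) → add node 17 parent=6 cost=10
24. q=(5,20) nearest=5 d=4 new=(5,20) → add node 18 parent=5 cost=24
25. q=(16,9) nearest=10 d=2 new=(16,9) → blocked by [13,16]×[8,10], reject
26. q=(14,1) nearest=2 d=6 new=(12,1) → add node 19 parent=2 cost=12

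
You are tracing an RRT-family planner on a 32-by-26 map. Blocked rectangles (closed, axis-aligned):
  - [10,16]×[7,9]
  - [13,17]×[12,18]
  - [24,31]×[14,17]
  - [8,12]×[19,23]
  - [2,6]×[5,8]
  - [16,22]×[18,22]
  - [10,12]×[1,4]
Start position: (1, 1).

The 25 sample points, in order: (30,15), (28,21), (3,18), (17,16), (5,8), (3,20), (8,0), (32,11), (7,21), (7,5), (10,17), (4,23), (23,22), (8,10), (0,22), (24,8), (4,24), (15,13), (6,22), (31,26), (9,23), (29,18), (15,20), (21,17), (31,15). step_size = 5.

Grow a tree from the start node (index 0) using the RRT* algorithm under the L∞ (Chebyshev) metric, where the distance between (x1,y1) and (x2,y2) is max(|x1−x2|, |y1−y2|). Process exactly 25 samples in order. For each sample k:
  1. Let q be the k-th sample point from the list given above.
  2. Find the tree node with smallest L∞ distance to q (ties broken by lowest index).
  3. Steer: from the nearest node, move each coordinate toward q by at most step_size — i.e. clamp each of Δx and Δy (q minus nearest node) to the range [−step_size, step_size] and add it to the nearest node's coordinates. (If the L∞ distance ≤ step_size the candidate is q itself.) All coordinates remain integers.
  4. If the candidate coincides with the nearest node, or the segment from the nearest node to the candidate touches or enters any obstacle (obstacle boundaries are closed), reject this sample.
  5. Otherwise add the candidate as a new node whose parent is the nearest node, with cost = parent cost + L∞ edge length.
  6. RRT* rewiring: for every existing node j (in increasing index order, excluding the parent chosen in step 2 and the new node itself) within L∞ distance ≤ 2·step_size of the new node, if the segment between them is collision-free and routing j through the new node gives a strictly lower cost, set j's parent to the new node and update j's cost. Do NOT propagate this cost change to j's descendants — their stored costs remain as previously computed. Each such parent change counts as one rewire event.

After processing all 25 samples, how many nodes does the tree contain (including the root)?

1. q=(30,15) nearest=0 d=29 new=(6,6) → blocked by [2,6]×[5,8], reject
2. q=(28,21) nearest=0 d=27 new=(6,6) → blocked by [2,6]×[5,8], reject
3. q=(3,18) nearest=0 d=17 new=(3,6) → blocked by [2,6]×[5,8], reject
4. q=(17,16) nearest=0 d=16 new=(6,6) → blocked by [2,6]×[5,8], reject
5. q=(5,8) nearest=0 d=7 new=(5,6) → blocked by [2,6]×[5,8], reject
6. q=(3,20) nearest=0 d=19 new=(3,6) → blocked by [2,6]×[5,8], reject
7. q=(8,0) nearest=0 d=7 new=(6,0) → add node 1 parent=0 cost=5
8. q=(32,11) nearest=1 d=26 new=(11,5) → blocked by [10,12]×[1,4], reject
9. q=(7,21) nearest=0 d=20 new=(6,6) → blocked by [2,6]×[5,8], reject
10. q=(7,5) nearest=1 d=5 new=(7,5) → add node 2 parent=1 cost=10
11. q=(10,17) nearest=2 d=12 new=(10,10) → add node 3 parent=2 cost=15
12. q=(4,23) nearest=3 d=13 new=(5,15) → add node 4 parent=3 cost=20
13. q=(23,22) nearest=3 d=13 new=(15,15) → blocked by [13,17]×[12,18], reject
14. q=(8,10) nearest=3 d=2 new=(8,10) → add node 5 parent=3 cost=17
15. q=(0,22) nearest=4 d=7 new=(0,20) → add node 6 parent=4 cost=25
16. q=(24,8) nearest=3 d=14 new=(15,8) → blocked by [10,16]×[7,9], reject
17. q=(4,24) nearest=6 d=4 new=(4,24) → add node 7 parent=6 cost=29
18. q=(15,13) nearest=3 d=5 new=(15,13) → blocked by [13,17]×[12,18], reject
19. q=(6,22) nearest=7 d=2 new=(6,22) → add node 8 parent=7 cost=31
20. q=(31,26) nearest=3 d=21 new=(15,15) → blocked by [13,17]×[12,18], reject
21. q=(9,23) nearest=8 d=3 new=(9,23) → blocked by [8,12]×[19,23], reject
22. q=(29,18) nearest=3 d=19 new=(15,15) → blocked by [13,17]×[12,18], reject
23. q=(15,20) nearest=8 d=9 new=(11,20) → blocked by [8,12]×[19,23], reject
24. q=(21,17) nearest=3 d=11 new=(15,15) → blocked by [13,17]×[12,18], reject
25. q=(31,15) nearest=3 d=21 new=(15,15) → blocked by [13,17]×[12,18], reject

Node count: 9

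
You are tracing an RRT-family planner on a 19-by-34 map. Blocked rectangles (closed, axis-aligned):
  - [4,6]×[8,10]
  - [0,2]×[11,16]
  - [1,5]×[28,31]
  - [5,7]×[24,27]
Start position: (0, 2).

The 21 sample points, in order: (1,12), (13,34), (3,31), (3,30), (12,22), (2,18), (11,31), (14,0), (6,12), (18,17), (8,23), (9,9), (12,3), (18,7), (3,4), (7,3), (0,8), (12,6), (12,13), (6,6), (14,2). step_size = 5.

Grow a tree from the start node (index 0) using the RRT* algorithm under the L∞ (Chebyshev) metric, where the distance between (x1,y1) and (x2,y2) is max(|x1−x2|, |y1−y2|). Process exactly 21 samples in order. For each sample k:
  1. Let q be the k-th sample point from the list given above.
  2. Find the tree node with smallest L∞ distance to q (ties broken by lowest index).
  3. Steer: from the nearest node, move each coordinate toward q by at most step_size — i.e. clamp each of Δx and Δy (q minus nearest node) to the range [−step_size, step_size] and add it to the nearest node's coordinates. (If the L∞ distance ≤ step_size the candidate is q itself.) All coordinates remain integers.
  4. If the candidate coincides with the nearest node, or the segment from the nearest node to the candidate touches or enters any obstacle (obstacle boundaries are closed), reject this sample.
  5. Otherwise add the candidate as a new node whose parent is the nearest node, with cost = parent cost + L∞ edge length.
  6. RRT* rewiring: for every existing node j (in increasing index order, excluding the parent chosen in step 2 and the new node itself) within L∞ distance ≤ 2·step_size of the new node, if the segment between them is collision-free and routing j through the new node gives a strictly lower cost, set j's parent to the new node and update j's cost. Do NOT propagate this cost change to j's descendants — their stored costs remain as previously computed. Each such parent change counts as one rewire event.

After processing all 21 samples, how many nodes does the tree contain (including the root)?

Node count: 20

1. q=(1,12) nearest=0 d=10 new=(1,7) → add node 1 parent=0 cost=5
2. q=(13,34) nearest=1 d=27 new=(6,12) → blocked by [4,6]×[8,10], reject
3. q=(3,31) nearest=1 d=24 new=(3,12) → add node 2 parent=1 cost=10
4. q=(3,30) nearest=2 d=18 new=(3,17) → add node 3 parent=2 cost=15
5. q=(12,22) nearest=3 d=9 new=(8,22) → add node 4 parent=3 cost=20
6. q=(2,18) nearest=3 d=1 new=(2,18) → add node 5 parent=3 cost=16
7. q=(11,31) nearest=4 d=9 new=(11,27) → add node 6 parent=4 cost=25
8. q=(14,0) nearest=2 d=12 new=(8,7) → blocked by [4,6]×[8,10], reject
9. q=(6,12) nearest=2 d=3 new=(6,12) → add node 7 parent=2 cost=13
10. q=(18,17) nearest=4 d=10 new=(13,17) → add node 8 parent=4 cost=25
11. q=(8,23) nearest=4 d=1 new=(8,23) → add node 9 parent=4 cost=21
12. q=(9,9) nearest=7 d=3 new=(9,9) → add node 10 parent=7 cost=16; rewire 8→10 (24<25)
13. q=(12,3) nearest=10 d=6 new=(12,4) → add node 11 parent=10 cost=21
14. q=(18,7) nearest=11 d=6 new=(17,7) → add node 12 parent=11 cost=26
15. q=(3,4) nearest=0 d=3 new=(3,4) → add node 13 parent=0 cost=3; rewire 10→13 (9<16); rewire 11→13 (12<21)
16. q=(7,3) nearest=13 d=4 new=(7,3) → add node 14 parent=13 cost=7; rewire 12→14 (17<26)
17. q=(0,8) nearest=1 d=1 new=(0,8) → add node 15 parent=1 cost=6; rewire 7→15 (12<13)
18. q=(12,6) nearest=11 d=2 new=(12,6) → add node 16 parent=11 cost=14
19. q=(12,13) nearest=8 d=4 new=(12,13) → add node 17 parent=8 cost=28
20. q=(6,6) nearest=10 d=3 new=(6,6) → add node 18 parent=10 cost=12; rewire 17→18 (19<28)
21. q=(14,2) nearest=11 d=2 new=(14,2) → add node 19 parent=11 cost=14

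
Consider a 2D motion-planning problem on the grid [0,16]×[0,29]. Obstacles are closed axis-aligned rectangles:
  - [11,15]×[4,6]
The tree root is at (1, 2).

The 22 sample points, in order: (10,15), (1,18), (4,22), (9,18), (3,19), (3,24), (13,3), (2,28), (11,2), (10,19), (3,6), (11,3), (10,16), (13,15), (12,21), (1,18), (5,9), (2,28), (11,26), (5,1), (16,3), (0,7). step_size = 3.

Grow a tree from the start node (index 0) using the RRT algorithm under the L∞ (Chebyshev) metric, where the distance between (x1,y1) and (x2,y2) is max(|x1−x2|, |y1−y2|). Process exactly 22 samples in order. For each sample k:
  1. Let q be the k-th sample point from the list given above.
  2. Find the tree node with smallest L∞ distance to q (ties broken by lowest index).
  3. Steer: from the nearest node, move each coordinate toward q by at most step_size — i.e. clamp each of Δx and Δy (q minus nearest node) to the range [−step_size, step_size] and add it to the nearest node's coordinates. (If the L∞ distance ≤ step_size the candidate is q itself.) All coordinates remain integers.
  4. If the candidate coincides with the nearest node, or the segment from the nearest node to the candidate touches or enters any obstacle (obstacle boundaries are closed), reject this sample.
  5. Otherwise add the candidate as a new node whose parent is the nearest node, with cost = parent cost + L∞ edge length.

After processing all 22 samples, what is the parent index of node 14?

Parent of node 14: 10

1. q=(10,15) nearest=0 d=13 new=(4,5) → add node 1 parent=0 cost=3
2. q=(1,18) nearest=1 d=13 new=(1,8) → add node 2 parent=1 cost=6
3. q=(4,22) nearest=2 d=14 new=(4,11) → add node 3 parent=2 cost=9
4. q=(9,18) nearest=3 d=7 new=(7,14) → add node 4 parent=3 cost=12
5. q=(3,19) nearest=4 d=5 new=(4,17) → add node 5 parent=4 cost=15
6. q=(3,24) nearest=5 d=7 new=(3,20) → add node 6 parent=5 cost=18
7. q=(13,3) nearest=1 d=9 new=(7,3) → add node 7 parent=1 cost=6
8. q=(2,28) nearest=6 d=8 new=(2,23) → add node 8 parent=6 cost=21
9. q=(11,2) nearest=7 d=4 new=(10,2) → add node 9 parent=7 cost=9
10. q=(10,19) nearest=4 d=5 new=(10,17) → add node 10 parent=4 cost=15
11. q=(3,6) nearest=1 d=1 new=(3,6) → add node 11 parent=1 cost=4
12. q=(11,3) nearest=9 d=1 new=(11,3) → add node 12 parent=9 cost=10
13. q=(10,16) nearest=10 d=1 new=(10,16) → add node 13 parent=10 cost=16
14. q=(13,15) nearest=10 d=3 new=(13,15) → add node 14 parent=10 cost=18
15. q=(12,21) nearest=10 d=4 new=(12,20) → add node 15 parent=10 cost=18
16. q=(1,18) nearest=6 d=2 new=(1,18) → add node 16 parent=6 cost=20
17. q=(5,9) nearest=3 d=2 new=(5,9) → add node 17 parent=3 cost=11
18. q=(2,28) nearest=8 d=5 new=(2,26) → add node 18 parent=8 cost=24
19. q=(11,26) nearest=15 d=6 new=(11,23) → add node 19 parent=15 cost=21
20. q=(5,1) nearest=7 d=2 new=(5,1) → add node 20 parent=7 cost=8
21. q=(16,3) nearest=12 d=5 new=(14,3) → add node 21 parent=12 cost=13
22. q=(0,7) nearest=2 d=1 new=(0,7) → add node 22 parent=2 cost=7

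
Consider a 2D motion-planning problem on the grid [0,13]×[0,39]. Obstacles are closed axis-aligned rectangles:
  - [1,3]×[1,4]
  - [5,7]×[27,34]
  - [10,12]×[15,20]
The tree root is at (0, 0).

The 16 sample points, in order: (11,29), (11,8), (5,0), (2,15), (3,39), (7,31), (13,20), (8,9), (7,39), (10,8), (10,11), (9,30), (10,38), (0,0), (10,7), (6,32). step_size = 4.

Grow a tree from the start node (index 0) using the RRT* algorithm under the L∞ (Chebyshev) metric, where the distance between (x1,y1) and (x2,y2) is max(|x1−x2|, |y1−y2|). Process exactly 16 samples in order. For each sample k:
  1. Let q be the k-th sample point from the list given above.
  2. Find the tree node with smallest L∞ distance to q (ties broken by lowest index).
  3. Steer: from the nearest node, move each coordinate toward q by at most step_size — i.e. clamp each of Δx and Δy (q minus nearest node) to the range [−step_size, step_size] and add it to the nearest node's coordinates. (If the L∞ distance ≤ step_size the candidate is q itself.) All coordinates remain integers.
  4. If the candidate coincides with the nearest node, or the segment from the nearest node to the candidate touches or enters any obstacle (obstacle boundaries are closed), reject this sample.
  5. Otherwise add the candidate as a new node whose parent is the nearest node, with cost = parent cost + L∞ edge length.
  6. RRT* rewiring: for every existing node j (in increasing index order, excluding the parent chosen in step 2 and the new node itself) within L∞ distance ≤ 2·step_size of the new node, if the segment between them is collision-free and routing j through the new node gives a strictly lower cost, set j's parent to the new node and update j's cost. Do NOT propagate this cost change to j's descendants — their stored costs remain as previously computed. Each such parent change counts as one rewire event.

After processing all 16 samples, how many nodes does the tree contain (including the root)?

Node count: 7

1. q=(11,29) nearest=0 d=29 new=(4,4) → blocked by [1,3]×[1,4], reject
2. q=(11,8) nearest=0 d=11 new=(4,4) → blocked by [1,3]×[1,4], reject
3. q=(5,0) nearest=0 d=5 new=(4,0) → add node 1 parent=0 cost=4
4. q=(2,15) nearest=0 d=15 new=(2,4) → blocked by [1,3]×[1,4], reject
5. q=(3,39) nearest=0 d=39 new=(3,4) → blocked by [1,3]×[1,4], reject
6. q=(7,31) nearest=0 d=31 new=(4,4) → blocked by [1,3]×[1,4], reject
7. q=(13,20) nearest=0 d=20 new=(4,4) → blocked by [1,3]×[1,4], reject
8. q=(8,9) nearest=0 d=9 new=(4,4) → blocked by [1,3]×[1,4], reject
9. q=(7,39) nearest=0 d=39 new=(4,4) → blocked by [1,3]×[1,4], reject
10. q=(10,8) nearest=1 d=8 new=(8,4) → add node 2 parent=1 cost=8
11. q=(10,11) nearest=2 d=7 new=(10,8) → add node 3 parent=2 cost=12
12. q=(9,30) nearest=3 d=22 new=(9,12) → add node 4 parent=3 cost=16
13. q=(10,38) nearest=4 d=26 new=(10,16) → blocked by [10,12]×[15,20], reject
14. q=(0,0) nearest=0 d=0 → coincident, reject
15. q=(10,7) nearest=3 d=1 new=(10,7) → add node 5 parent=3 cost=13
16. q=(6,32) nearest=4 d=20 new=(6,16) → add node 6 parent=4 cost=20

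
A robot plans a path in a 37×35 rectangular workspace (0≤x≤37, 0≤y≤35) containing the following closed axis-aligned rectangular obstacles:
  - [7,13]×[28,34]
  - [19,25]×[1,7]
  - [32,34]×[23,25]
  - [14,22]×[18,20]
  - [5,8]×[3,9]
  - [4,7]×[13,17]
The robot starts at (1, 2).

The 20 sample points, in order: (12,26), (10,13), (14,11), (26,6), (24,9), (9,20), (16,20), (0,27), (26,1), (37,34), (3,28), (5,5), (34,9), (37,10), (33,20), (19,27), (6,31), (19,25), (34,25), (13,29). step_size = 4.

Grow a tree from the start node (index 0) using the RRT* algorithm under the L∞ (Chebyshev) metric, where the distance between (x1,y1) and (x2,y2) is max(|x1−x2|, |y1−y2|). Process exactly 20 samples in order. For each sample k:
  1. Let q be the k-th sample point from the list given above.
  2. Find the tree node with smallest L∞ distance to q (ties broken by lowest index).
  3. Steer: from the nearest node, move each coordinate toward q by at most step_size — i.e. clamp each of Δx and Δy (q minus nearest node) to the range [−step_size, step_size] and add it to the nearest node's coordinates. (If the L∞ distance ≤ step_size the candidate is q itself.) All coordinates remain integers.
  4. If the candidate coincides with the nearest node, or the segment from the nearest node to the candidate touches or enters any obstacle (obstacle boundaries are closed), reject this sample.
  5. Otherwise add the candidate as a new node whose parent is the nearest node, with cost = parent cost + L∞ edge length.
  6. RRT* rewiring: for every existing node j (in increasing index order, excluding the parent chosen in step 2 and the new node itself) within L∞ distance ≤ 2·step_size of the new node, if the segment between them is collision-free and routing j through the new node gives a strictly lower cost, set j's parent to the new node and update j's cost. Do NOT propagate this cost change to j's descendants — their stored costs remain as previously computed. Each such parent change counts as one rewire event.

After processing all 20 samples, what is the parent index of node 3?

Parent of node 3: 1

1. q=(12,26) nearest=0 d=24 new=(5,6) → blocked by [5,8]×[3,9], reject
2. q=(10,13) nearest=0 d=11 new=(5,6) → blocked by [5,8]×[3,9], reject
3. q=(14,11) nearest=0 d=13 new=(5,6) → blocked by [5,8]×[3,9], reject
4. q=(26,6) nearest=0 d=25 new=(5,6) → blocked by [5,8]×[3,9], reject
5. q=(24,9) nearest=0 d=23 new=(5,6) → blocked by [5,8]×[3,9], reject
6. q=(9,20) nearest=0 d=18 new=(5,6) → blocked by [5,8]×[3,9], reject
7. q=(16,20) nearest=0 d=18 new=(5,6) → blocked by [5,8]×[3,9], reject
8. q=(0,27) nearest=0 d=25 new=(0,6) → add node 1 parent=0 cost=4
9. q=(26,1) nearest=0 d=25 new=(5,1) → add node 2 parent=0 cost=4
10. q=(37,34) nearest=2 d=33 new=(9,5) → blocked by [5,8]×[3,9], reject
11. q=(3,28) nearest=1 d=22 new=(3,10) → add node 3 parent=1 cost=8
12. q=(5,5) nearest=0 d=4 new=(5,5) → blocked by [5,8]×[3,9], reject
13. q=(34,9) nearest=2 d=29 new=(9,5) → blocked by [5,8]×[3,9], reject
14. q=(37,10) nearest=2 d=32 new=(9,5) → blocked by [5,8]×[3,9], reject
15. q=(33,20) nearest=2 d=28 new=(9,5) → blocked by [5,8]×[3,9], reject
16. q=(19,27) nearest=3 d=17 new=(7,14) → blocked by [4,7]×[13,17], reject
17. q=(6,31) nearest=3 d=21 new=(6,14) → blocked by [4,7]×[13,17], reject
18. q=(19,25) nearest=3 d=16 new=(7,14) → blocked by [4,7]×[13,17], reject
19. q=(34,25) nearest=2 d=29 new=(9,5) → blocked by [5,8]×[3,9], reject
20. q=(13,29) nearest=3 d=19 new=(7,14) → blocked by [4,7]×[13,17], reject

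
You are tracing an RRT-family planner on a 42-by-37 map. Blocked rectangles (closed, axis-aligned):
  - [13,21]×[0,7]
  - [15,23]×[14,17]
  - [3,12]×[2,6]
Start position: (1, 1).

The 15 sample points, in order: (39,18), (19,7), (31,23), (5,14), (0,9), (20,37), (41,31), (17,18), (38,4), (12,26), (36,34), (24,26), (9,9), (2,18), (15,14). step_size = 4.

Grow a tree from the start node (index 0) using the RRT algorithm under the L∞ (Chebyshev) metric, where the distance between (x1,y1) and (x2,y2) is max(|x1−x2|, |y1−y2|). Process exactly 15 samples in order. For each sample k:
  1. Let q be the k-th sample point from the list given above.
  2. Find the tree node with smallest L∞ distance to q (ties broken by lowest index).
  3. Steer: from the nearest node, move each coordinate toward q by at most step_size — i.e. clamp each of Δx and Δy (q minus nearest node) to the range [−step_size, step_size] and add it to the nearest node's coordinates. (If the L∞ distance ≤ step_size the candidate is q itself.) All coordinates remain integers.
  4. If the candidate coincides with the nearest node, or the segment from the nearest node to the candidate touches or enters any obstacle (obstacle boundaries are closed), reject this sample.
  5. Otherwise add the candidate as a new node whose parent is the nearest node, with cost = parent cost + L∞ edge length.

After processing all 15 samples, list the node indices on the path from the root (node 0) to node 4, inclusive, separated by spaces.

Path: 0 1 2 3 4

1. q=(39,18) nearest=0 d=38 new=(5,5) → blocked by [3,12]×[2,6], reject
2. q=(19,7) nearest=0 d=18 new=(5,5) → blocked by [3,12]×[2,6], reject
3. q=(31,23) nearest=0 d=30 new=(5,5) → blocked by [3,12]×[2,6], reject
4. q=(5,14) nearest=0 d=13 new=(5,5) → blocked by [3,12]×[2,6], reject
5. q=(0,9) nearest=0 d=8 new=(0,5) → add node 1 parent=0 cost=4
6. q=(20,37) nearest=1 d=32 new=(4,9) → add node 2 parent=1 cost=8
7. q=(41,31) nearest=2 d=37 new=(8,13) → add node 3 parent=2 cost=12
8. q=(17,18) nearest=3 d=9 new=(12,17) → add node 4 parent=3 cost=16
9. q=(38,4) nearest=4 d=26 new=(16,13) → blocked by [15,23]×[14,17], reject
10. q=(12,26) nearest=4 d=9 new=(12,21) → add node 5 parent=4 cost=20
11. q=(36,34) nearest=4 d=24 new=(16,21) → add node 6 parent=4 cost=20
12. q=(24,26) nearest=6 d=8 new=(20,25) → add node 7 parent=6 cost=24
13. q=(9,9) nearest=3 d=4 new=(9,9) → add node 8 parent=3 cost=16
14. q=(2,18) nearest=3 d=6 new=(4,17) → add node 9 parent=3 cost=16
15. q=(15,14) nearest=4 d=3 new=(15,14) → blocked by [15,23]×[14,17], reject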